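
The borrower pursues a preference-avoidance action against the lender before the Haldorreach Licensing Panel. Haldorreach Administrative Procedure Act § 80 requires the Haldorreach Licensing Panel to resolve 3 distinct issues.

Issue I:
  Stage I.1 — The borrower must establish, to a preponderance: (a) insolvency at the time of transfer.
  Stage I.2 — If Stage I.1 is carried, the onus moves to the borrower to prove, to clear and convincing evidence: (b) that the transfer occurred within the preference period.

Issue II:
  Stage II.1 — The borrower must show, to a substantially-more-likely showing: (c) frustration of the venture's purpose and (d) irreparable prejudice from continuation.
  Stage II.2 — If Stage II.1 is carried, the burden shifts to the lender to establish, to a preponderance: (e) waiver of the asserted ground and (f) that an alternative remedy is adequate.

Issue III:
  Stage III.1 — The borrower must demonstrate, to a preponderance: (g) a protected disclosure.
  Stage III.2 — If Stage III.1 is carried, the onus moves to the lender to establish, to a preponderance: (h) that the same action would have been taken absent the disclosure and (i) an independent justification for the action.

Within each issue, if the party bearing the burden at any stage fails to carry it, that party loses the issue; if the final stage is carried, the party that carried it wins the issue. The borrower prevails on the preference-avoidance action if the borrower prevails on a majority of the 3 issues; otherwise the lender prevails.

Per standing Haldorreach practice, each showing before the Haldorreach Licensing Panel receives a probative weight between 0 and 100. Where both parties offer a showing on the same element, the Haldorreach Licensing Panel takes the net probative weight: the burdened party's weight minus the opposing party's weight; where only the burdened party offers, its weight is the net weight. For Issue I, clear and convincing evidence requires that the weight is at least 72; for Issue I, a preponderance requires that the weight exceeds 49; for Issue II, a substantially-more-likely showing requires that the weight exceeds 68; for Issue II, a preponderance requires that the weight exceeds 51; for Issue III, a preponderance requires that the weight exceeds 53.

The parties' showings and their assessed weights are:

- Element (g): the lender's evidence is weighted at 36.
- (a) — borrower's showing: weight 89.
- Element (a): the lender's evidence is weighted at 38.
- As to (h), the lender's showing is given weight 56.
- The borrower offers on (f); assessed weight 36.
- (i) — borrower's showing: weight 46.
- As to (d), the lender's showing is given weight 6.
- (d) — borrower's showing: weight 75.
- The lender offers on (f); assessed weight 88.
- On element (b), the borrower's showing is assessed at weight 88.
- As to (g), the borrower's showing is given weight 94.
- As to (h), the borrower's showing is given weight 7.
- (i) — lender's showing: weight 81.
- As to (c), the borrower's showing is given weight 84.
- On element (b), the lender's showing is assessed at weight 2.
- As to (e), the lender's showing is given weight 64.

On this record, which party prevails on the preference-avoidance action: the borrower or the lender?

— Issue I —
Stage I.1 (borrower, a preponderance, weight exceeds 49): (a) net 89−38=51 > 49 — meets.
  All elements met. The borrower retains the burden for Stage I.2.
Stage I.2 (borrower, clear and convincing evidence, weight is at least 72): (b) net 88−2=86 ≥ 72 — meets.
  All elements met at the final stage.
With every stage satisfied, the borrower prevails on this issue.
— Issue II —
At Stage II.1 the borrower must meet a substantially-more-likely showing (weight exceeds 68): on (c) the weight is 84, which does exceed 68, so (c) meets the standard; on (d) the weight is 75 less the opposing 6 gives net 69, > 68, so (d) meets the standard.
  All elements met. The burden passes to the lender.
At Stage II.2 the lender must meet a preponderance (weight exceeds 51): on (e) the weight is 64, > 51, so (e) meets the standard; on (f) the weight is 88 less the opposing 36 gives net 52, > 51, so (f) meets the standard.
  All elements met at the final stage.
With every stage satisfied, the lender prevails on this issue.
— Issue III —
Stage III.1 (borrower, a preponderance, weight exceeds 53): (g) net 94−36=58 > 53 — meets.
  All elements met. The burden passes to the lender.
Stage III.2 (lender, a preponderance, weight exceeds 53): (h) net 56−7=49 ≤ 53 — fails; (i) net 81−46=35 ≤ 53 — fails.
  Not every element is met, so the lender fails to carry Stage III.2.
So the borrower prevails on this issue.
Per-issue: Issue I → borrower; Issue II → lender; Issue III → borrower. The borrower must prevail on a majority of issues; overall, the borrower prevails.

borrower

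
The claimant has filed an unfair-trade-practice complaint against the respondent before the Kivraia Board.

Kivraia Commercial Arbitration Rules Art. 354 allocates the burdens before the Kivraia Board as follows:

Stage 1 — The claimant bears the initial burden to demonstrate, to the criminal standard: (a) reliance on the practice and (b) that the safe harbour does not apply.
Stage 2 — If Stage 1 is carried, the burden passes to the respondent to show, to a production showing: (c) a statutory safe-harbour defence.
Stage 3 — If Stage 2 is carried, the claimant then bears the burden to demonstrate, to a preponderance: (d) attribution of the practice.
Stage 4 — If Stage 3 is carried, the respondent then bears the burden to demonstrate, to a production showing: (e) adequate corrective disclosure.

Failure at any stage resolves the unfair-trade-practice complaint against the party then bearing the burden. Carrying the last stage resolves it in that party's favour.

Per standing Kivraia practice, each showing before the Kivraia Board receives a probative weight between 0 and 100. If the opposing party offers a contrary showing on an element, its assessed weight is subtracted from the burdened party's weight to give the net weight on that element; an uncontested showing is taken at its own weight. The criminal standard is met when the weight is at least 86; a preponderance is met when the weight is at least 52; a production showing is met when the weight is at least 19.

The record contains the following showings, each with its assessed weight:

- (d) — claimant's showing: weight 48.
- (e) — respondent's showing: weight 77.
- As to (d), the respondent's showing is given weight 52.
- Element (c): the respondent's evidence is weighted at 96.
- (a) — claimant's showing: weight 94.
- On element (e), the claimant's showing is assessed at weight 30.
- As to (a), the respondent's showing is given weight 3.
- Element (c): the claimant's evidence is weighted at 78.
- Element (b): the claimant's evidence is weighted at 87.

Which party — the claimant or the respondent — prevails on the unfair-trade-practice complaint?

Stage 1 (claimant, the criminal standard, weight is at least 86): (a) net 94−3=91 ≥ 86 — meets; (b) 87 ≥ 86 — meets.
  All elements met. The burden passes to the respondent.
Stage 2 (respondent, a production showing, weight is at least 19): (c) net 96−78=18 < 19 — fails.
  Not every element is met, so the respondent fails to carry Stage 2.
The analysis ends at Stage 2; the claimant prevails.

claimant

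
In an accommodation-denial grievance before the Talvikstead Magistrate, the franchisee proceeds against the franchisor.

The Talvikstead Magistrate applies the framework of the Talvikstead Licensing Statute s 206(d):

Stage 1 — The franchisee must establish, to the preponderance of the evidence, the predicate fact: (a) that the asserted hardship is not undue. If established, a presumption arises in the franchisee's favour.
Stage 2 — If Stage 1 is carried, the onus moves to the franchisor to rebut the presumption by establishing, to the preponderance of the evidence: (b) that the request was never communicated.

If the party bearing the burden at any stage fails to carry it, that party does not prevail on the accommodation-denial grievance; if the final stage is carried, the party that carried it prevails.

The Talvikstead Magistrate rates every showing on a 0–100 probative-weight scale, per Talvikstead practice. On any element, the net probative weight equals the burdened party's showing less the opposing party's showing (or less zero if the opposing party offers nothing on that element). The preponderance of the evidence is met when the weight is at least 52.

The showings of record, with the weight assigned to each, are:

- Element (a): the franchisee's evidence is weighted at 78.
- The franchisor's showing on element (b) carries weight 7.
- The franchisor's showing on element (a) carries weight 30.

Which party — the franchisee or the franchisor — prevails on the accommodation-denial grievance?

franchisor

Stage 1 (franchisee, the preponderance of the evidence, weight is at least 52): (a) net 78−30=48 < 52 — fails.
  Stage 1 not carried; the franchisee fails its burden.
The analysis ends at Stage 1; the franchisor prevails.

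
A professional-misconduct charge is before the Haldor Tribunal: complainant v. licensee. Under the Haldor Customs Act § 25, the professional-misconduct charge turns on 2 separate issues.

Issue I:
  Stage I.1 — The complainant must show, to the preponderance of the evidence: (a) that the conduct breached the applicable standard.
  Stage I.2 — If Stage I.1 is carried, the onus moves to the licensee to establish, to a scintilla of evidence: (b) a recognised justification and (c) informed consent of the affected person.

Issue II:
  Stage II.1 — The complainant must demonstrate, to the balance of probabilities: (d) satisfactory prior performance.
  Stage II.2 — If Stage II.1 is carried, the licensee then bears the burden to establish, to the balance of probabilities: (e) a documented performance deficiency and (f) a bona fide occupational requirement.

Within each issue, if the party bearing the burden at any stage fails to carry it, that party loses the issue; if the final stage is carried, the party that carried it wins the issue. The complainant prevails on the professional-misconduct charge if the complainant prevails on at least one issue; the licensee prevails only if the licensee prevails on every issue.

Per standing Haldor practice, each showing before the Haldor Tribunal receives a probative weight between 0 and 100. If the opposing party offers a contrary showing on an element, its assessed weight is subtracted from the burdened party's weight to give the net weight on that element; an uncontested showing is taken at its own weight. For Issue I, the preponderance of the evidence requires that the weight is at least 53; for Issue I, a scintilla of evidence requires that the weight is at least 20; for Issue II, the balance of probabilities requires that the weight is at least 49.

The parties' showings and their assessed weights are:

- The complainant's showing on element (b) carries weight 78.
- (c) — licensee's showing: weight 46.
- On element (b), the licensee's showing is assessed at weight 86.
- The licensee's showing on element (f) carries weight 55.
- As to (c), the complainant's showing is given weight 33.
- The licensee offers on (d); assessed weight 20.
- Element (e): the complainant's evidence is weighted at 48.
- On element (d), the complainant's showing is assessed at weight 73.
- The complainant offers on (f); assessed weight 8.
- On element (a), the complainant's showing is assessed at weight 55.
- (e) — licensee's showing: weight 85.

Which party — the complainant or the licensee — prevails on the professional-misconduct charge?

— Issue I —
Stage I.1 — burden on complainant; standard: the preponderance of the evidence (weight is at least 53).
    (a): 55 ≥ 53 [met]
  Stage I.1 carried; the burden shifts to the licensee.
Stage I.2 — burden on licensee; standard: a scintilla of evidence (weight is at least 20).
    (b): 86 − 78 = 8 < 20 [not met]
    (c): 46 − 33 = 13 < 20 [not met]
  Not every element is met, so the licensee fails to carry Stage I.2.
The complainant prevails on this issue.
— Issue II —
At Stage II.1 the complainant must meet the balance of probabilities (weight is at least 49): on (d) the weight is 73 less the opposing 20 gives net 53, which does reach 49, so (d) meets the standard.
  Stage II.1 carried; the burden shifts to the licensee.
At Stage II.2 the licensee must meet the balance of probabilities (weight is at least 49): on (e) the weight is 85 less the opposing 48 gives net 37, < 49, so (e) does not meet the standard; on (f) the weight is 55 less the opposing 8 gives net 47, < 49, so (f) does not meet the standard.
  Not every element is met, so the licensee fails to carry Stage II.2.
The complainant prevails on this issue.
Per-issue: Issue I → complainant; Issue II → complainant. The complainant must prevail on at least one issue; overall, the complainant prevails.

complainant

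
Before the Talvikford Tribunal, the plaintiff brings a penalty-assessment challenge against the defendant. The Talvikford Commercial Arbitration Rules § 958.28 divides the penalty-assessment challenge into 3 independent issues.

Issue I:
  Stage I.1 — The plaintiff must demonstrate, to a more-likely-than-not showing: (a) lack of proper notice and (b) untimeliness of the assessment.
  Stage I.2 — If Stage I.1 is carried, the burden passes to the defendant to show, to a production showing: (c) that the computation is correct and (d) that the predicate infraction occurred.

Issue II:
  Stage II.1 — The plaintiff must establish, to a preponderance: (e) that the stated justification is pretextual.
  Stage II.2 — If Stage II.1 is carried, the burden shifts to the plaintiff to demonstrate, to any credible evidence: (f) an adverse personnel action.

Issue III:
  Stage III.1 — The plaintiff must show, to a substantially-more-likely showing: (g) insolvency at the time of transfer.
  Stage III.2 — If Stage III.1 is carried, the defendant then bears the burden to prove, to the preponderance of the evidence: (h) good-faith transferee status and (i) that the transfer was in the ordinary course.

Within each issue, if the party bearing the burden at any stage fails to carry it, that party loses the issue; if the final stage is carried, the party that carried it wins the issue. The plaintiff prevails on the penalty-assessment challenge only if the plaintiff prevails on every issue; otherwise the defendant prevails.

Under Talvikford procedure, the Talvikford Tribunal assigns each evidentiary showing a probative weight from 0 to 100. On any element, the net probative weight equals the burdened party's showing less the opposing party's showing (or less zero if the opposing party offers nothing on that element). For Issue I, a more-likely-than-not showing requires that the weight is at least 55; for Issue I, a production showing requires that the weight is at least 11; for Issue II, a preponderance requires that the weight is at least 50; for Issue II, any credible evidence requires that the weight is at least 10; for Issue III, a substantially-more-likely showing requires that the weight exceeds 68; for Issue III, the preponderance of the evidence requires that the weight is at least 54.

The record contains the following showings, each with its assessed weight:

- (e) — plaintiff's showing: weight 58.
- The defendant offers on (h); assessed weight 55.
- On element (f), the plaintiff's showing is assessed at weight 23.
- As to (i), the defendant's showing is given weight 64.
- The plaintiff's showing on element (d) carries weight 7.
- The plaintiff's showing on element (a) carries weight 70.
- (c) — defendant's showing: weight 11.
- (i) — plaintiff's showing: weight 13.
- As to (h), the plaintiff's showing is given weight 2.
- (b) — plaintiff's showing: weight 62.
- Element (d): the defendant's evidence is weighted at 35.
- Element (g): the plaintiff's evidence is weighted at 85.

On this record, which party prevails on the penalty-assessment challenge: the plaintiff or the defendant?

defendant

— Issue I —
At Stage I.1 the plaintiff must meet a more-likely-than-not showing (weight is at least 55): on (a) the weight is 70, ≥ 55, so (a) meets the standard; on (b) the weight is 62, ≥ 55, so (b) meets the standard.
  Stage I.1 carried; the burden shifts to the defendant.
At Stage I.2 the defendant must meet a production showing (weight is at least 11): on (c) the weight is 11, which does reach 11, so (c) meets the standard; on (d) the weight is 35 less the opposing 7 gives net 28, which does reach 11, so (d) meets the standard.
  Stage I.2 carried; the final stage is satisfied.
All stages carried — the defendant prevails on this issue.
— Issue II —
Stage II.1 — burden on plaintiff; standard: a preponderance (weight is at least 50).
    (e): 58 ≥ 50 [met]
  Stage II.1 carried; the burden remains with the plaintiff.
Stage II.2 — burden on plaintiff; standard: any credible evidence (weight is at least 10).
    (f): 23 ≥ 10 [met]
  All elements met at the final stage.
With every stage satisfied, the plaintiff prevails on this issue.
— Issue III —
Stage III.1 — burden on plaintiff; standard: a substantially-more-likely showing (weight exceeds 68).
    (g): 85 > 68 [met]
  Stage III.1 carried; the burden shifts to the defendant.
Stage III.2 — burden on defendant; standard: the preponderance of the evidence (weight is at least 54).
    (h): 55 − 2 = 53 < 54 [not met]
    (i): 64 − 13 = 51 < 54 [not met]
  Not every element is met, so the defendant fails to carry Stage III.2.
So the plaintiff prevails on this issue.
Per-issue: Issue I → defendant; Issue II → plaintiff; Issue III → plaintiff. The plaintiff must prevail on every issue; overall, the defendant prevails.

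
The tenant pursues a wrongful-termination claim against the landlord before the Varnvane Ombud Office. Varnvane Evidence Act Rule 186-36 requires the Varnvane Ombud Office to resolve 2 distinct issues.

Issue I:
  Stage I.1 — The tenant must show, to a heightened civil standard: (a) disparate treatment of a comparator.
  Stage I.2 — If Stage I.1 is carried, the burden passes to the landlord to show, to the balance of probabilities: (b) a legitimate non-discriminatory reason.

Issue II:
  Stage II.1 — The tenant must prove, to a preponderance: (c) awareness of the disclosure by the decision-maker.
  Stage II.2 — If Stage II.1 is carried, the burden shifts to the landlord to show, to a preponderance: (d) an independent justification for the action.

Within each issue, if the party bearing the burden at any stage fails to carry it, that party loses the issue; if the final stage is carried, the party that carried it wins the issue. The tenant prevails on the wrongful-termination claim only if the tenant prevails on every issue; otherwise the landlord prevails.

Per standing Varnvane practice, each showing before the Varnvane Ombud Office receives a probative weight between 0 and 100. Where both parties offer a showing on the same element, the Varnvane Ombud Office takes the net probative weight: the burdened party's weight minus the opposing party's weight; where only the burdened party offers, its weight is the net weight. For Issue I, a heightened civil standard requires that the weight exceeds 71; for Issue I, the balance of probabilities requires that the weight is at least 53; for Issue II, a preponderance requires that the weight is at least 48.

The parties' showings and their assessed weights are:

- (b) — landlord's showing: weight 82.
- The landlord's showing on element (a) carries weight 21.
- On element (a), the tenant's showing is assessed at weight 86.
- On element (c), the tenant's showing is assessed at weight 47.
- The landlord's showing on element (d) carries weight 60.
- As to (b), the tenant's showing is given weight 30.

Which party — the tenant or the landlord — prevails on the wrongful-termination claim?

landlord

— Issue I —
At Stage I.1 the tenant must meet a heightened civil standard (weight exceeds 71): on (a) the weight is 86 less the opposing 21 gives net 65, ≤ 71, so (a) does not meet the standard.
  Stage I.1 not carried; the tenant fails its burden.
The analysis ends at Stage I.1; the landlord prevails on this issue.
— Issue II —
At Stage II.1 the tenant must meet a preponderance (weight is at least 48): on (c) the weight is 47, < 48, so (c) does not meet the standard.
  Stage II.1 not carried; the tenant fails its burden.
The landlord prevails on this issue.
Per-issue: Issue I → landlord; Issue II → landlord. The tenant must prevail on every issue; overall, the landlord prevails.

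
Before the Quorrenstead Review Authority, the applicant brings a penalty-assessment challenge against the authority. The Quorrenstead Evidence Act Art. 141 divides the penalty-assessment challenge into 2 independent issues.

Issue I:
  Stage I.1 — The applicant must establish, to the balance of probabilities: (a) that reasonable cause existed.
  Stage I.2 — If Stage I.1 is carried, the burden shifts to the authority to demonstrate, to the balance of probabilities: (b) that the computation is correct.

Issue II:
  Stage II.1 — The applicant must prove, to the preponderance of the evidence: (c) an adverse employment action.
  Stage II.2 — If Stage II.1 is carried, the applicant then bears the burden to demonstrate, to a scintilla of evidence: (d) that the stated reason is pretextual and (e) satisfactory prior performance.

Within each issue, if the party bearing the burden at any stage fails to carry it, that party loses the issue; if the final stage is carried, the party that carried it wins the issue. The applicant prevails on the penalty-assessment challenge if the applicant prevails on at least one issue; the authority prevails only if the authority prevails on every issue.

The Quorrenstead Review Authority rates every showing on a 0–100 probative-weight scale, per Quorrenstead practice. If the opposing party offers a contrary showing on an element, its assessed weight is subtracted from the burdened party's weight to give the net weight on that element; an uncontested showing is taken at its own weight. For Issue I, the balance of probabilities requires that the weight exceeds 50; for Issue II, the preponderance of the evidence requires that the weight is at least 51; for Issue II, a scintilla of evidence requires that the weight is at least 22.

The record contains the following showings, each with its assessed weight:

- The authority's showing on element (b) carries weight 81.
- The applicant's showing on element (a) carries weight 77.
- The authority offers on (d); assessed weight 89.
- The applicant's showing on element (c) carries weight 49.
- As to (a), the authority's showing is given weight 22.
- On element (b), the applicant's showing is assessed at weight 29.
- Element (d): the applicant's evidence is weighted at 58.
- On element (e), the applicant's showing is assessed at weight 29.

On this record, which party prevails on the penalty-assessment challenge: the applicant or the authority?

authority

— Issue I —
Stage I.1 — burden on applicant; standard: the balance of probabilities (weight exceeds 50).
    (a): 77 − 22 = 55 > 50 [met]
  Stage I.1 is satisfied; the onus moves to the authority.
Stage I.2 — burden on authority; standard: the balance of probabilities (weight exceeds 50).
    (b): 81 − 29 = 52 > 50 [met]
  The authority carries the last stage.
With every stage satisfied, the authority prevails on this issue.
— Issue II —
Stage II.1 — burden on applicant; standard: the preponderance of the evidence (weight is at least 51).
    (c): 49 < 51 [not met]
  Not every element is met, so the applicant fails to carry Stage II.1.
The analysis ends at Stage II.1; the authority prevails on this issue.
Per-issue: Issue I → authority; Issue II → authority. The applicant must prevail on at least one issue; overall, the authority prevails.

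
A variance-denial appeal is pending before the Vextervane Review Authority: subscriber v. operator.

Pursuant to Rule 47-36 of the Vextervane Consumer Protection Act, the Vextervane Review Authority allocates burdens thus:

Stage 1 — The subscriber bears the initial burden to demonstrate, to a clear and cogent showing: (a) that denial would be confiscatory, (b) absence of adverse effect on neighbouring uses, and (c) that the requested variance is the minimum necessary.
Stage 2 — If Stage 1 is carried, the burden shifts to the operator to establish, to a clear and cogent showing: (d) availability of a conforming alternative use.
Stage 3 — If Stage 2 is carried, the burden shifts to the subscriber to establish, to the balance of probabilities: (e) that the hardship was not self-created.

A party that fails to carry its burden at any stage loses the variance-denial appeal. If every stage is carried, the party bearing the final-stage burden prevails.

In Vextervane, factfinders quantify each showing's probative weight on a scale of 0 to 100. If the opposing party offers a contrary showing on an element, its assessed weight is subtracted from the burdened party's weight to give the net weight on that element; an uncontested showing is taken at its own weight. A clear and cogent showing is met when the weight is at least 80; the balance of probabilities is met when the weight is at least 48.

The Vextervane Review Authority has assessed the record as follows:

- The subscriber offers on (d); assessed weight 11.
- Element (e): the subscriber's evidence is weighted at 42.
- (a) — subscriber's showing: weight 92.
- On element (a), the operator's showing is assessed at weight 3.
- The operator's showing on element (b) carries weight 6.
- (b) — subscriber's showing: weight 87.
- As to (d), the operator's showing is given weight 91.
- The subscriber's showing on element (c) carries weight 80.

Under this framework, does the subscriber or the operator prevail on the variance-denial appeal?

Stage 1 (subscriber, a clear and cogent showing, weight is at least 80): (a) net 92−3=89 ≥ 80 — meets; (b) net 87−6=81 ≥ 80 — meets; (c) 80 ≥ 80 — meets.
  All elements met. The burden passes to the operator.
Stage 2 (operator, a clear and cogent showing, weight is at least 80): (d) net 91−11=80 ≥ 80 — meets.
  Stage 2 is satisfied; the onus moves to the subscriber.
Stage 3 (subscriber, the balance of probabilities, weight is at least 48): (e) 42 < 48 — fails.
  The subscriber does not carry Stage 3.
The analysis ends at Stage 3; the operator prevails.

operator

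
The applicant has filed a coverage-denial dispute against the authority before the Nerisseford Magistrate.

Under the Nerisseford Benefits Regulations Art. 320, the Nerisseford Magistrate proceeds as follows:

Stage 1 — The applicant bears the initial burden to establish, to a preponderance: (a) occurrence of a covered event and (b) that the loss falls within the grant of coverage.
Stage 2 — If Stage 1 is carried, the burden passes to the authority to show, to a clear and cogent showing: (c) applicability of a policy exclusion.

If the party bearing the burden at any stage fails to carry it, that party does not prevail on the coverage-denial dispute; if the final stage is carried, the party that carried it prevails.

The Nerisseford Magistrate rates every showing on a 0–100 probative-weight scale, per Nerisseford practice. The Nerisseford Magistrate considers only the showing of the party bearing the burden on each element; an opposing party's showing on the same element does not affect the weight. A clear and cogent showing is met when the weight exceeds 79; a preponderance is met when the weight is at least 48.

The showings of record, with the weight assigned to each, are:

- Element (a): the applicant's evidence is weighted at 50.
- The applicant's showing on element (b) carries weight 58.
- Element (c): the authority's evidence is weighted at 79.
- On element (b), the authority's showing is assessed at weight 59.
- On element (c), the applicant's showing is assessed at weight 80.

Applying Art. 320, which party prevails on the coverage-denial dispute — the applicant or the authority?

applicant

Stage 1 (applicant, a preponderance, weight is at least 48): (a) 50 ≥ 48 — meets; (b) 58 (authority's 59 disregarded) ≥ 48 — meets.
  Stage 1 is satisfied; the onus moves to the authority.
Stage 2 (authority, a clear and cogent showing, weight exceeds 79): (c) 79 (applicant's 80 disregarded) ≤ 79 — fails.
  The authority does not carry Stage 2.
The applicant prevails.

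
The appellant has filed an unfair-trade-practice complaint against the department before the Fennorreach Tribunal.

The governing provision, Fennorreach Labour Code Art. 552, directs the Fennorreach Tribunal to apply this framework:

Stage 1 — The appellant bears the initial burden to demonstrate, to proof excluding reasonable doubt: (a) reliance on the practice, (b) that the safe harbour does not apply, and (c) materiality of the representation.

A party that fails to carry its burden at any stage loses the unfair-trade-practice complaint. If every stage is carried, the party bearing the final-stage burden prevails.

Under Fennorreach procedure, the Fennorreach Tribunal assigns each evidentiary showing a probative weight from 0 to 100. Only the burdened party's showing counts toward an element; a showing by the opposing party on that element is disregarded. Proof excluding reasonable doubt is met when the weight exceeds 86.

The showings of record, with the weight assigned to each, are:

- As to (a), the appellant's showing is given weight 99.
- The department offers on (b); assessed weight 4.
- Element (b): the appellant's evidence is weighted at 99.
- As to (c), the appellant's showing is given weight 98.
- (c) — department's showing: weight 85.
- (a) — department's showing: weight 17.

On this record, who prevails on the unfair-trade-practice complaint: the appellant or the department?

appellant

At Stage 1 the appellant must meet proof excluding reasonable doubt (weight exceeds 86): on (a) the weight is 99 (the department's 17 is given no effect), > 86, so (a) meets the standard; on (b) the weight is 99 (the department's 4 is given no effect), which does exceed 86, so (b) meets the standard; on (c) the weight is 98 (the department's 85 is given no effect), > 86, so (c) meets the standard.
  Stage 1 carried; the final stage is satisfied.
With every stage satisfied, the appellant prevails.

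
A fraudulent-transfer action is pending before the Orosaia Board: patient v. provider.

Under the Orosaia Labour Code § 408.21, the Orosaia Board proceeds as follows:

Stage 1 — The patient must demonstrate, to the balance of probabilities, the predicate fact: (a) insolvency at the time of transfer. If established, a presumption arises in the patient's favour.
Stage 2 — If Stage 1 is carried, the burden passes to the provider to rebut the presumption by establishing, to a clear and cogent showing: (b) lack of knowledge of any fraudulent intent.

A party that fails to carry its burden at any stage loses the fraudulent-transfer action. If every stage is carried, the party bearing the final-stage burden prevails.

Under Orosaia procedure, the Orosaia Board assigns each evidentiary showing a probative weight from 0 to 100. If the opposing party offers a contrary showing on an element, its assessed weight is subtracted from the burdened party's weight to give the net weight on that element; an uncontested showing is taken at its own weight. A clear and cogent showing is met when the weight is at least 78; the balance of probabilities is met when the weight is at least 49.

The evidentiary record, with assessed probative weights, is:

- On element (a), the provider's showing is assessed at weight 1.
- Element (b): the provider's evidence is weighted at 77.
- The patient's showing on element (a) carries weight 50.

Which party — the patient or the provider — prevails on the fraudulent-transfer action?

Stage 1 (patient, the balance of probabilities, weight is at least 49): (a) net 50−1=49 ≥ 49 — meets.
  Stage 1 is satisfied; the onus moves to the provider.
Stage 2 (provider, a clear and cogent showing, weight is at least 78): (b) 77 < 78 — fails.
  Not every element is met, so the provider fails to carry Stage 2.
The analysis ends at Stage 2; the patient prevails.

patient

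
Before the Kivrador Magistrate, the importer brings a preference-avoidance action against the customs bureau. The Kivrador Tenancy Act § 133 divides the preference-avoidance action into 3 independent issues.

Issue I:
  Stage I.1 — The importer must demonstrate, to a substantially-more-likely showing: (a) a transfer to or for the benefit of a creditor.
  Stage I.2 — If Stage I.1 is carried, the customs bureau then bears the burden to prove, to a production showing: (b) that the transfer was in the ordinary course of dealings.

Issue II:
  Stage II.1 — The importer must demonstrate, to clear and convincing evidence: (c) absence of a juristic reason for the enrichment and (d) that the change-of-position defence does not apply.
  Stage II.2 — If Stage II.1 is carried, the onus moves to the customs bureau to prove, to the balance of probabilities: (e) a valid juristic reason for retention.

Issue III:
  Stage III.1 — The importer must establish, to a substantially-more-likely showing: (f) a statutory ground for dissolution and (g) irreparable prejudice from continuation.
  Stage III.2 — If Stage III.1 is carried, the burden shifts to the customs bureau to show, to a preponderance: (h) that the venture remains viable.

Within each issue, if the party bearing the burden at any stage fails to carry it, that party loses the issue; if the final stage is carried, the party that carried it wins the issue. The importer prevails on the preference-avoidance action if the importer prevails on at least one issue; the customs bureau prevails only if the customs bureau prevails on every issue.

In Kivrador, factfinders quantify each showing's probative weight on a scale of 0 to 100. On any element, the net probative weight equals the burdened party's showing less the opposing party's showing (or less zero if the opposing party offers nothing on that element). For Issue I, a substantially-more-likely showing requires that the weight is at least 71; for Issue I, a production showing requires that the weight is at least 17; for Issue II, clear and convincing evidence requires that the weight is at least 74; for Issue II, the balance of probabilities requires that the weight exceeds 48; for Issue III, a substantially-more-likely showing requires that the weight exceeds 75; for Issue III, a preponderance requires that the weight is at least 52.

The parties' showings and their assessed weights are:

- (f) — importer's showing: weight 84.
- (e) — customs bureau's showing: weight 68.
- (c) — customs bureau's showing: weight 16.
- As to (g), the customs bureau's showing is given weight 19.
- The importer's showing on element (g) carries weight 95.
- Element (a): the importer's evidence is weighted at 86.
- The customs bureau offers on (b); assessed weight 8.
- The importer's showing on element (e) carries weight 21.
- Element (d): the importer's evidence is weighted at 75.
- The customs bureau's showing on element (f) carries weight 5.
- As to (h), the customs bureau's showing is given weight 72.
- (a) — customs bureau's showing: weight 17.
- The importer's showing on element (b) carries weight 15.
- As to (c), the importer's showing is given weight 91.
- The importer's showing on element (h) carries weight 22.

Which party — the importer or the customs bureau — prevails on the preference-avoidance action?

importer

— Issue I —
Stage I.1 — burden on importer; standard: a substantially-more-likely showing (weight is at least 71).
    (a): 86 − 17 = 69 < 71 [not met]
  The importer does not carry Stage I.1.
So the customs bureau prevails on this issue.
— Issue II —
At Stage II.1 the importer must meet clear and convincing evidence (weight is at least 74): on (c) the weight is 91 less the opposing 16 gives net 75, which does reach 74, so (c) meets the standard; on (d) the weight is 75, ≥ 74, so (d) meets the standard.
  Stage II.1 carried; the burden shifts to the customs bureau.
At Stage II.2 the customs bureau must meet the balance of probabilities (weight exceeds 48): on (e) the weight is 68 less the opposing 21 gives net 47, which does not exceed 48, so (e) does not meet the standard.
  Stage II.2 not carried; the customs bureau fails its burden.
The importer prevails on this issue.
— Issue III —
Stage III.1 (importer, a substantially-more-likely showing, weight exceeds 75): (f) net 84−5=79 > 75 — meets; (g) net 95−19=76 > 75 — meets.
  Stage III.1 carried; the burden shifts to the customs bureau.
Stage III.2 (customs bureau, a preponderance, weight is at least 52): (h) net 72−22=50 < 52 — fails.
  Not every element is met, so the customs bureau fails to carry Stage III.2.
The importer prevails on this issue.
Per-issue: Issue I → customs bureau; Issue II → importer; Issue III → importer. The importer must prevail on at least one issue; overall, the importer prevails.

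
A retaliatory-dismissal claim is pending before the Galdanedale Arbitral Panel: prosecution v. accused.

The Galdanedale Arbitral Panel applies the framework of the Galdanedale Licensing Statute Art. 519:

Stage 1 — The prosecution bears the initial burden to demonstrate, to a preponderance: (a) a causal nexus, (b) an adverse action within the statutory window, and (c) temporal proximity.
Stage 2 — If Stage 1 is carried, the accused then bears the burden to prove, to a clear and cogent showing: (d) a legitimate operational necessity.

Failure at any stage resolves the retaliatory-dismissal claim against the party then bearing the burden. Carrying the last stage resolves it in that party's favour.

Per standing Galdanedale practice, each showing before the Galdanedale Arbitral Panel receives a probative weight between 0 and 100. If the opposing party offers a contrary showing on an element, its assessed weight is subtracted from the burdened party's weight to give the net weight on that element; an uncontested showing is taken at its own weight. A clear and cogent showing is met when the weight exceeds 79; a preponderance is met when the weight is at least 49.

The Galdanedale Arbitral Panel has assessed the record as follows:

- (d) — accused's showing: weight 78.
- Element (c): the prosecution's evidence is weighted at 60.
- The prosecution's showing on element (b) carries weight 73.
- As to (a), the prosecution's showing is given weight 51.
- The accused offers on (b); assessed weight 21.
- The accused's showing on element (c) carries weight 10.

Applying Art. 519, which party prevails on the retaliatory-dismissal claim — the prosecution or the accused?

Stage 1 (prosecution, a preponderance, weight is at least 49): (a) 51 ≥ 49 — meets; (b) net 73−21=52 ≥ 49 — meets; (c) net 60−10=50 ≥ 49 — meets.
  The prosecution carries Stage 1; the accused now bears the burden.
Stage 2 (accused, a clear and cogent showing, weight exceeds 79): (d) 78 ≤ 79 — fails.
  The accused does not carry Stage 2.
So the prosecution prevails.

prosecution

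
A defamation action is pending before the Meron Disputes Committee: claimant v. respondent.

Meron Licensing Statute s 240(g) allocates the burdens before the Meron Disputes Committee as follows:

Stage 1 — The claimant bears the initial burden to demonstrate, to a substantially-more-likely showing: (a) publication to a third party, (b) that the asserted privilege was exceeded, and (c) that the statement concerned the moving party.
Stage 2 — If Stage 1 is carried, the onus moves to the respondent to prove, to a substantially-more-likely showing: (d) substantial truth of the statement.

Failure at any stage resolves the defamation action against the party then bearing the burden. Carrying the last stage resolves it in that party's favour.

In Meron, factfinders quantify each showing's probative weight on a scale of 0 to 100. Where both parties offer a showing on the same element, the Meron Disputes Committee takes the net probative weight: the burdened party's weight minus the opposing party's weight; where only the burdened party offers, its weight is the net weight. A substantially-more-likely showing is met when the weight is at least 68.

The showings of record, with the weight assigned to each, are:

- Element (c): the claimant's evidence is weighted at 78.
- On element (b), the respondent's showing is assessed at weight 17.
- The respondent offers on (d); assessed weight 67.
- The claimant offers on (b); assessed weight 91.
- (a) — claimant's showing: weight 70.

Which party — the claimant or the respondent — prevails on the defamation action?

Stage 1 (claimant, a substantially-more-likely showing, weight is at least 68): (a) 70 ≥ 68 — meets; (b) net 91−17=74 ≥ 68 — meets; (c) 78 ≥ 68 — meets.
  Stage 1 carried; the burden shifts to the respondent.
Stage 2 (respondent, a substantially-more-likely showing, weight is at least 68): (d) 67 < 68 — fails.
  The respondent does not carry Stage 2.
The claimant prevails.

claimant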